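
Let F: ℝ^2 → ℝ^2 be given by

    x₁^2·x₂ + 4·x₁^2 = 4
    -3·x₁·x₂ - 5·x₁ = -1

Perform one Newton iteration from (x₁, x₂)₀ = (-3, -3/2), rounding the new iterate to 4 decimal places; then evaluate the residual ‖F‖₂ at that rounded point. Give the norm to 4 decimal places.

At (-3, -3/2): F = (18.5000, 2.5000).
Jacobian J = [[2·x₁·x₂ + 8·x₁, x₁^2], [-3·x₂ - 5, -3·x₁]].
At the point, J = [[-15.0000, 9.0000], [-0.5000, 9.0000]] (det J = -130.5000).
Solving J·Δ = −F gives Δ = (1.1034, -0.2165).
Then the next iterate is (x₁, x₂)₁ = (-1.8966, -1.7165).
Re-evaluating at (-1.8966, -1.7165): F = (4.213959, 0.716458), so ‖F‖₂ = 4.2744.

4.2744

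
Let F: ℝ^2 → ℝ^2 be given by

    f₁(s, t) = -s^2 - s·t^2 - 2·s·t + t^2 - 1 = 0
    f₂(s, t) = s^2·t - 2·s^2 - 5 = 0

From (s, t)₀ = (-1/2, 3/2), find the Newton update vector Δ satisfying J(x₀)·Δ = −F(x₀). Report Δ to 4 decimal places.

(7.6311, 5.2377)

At (-1/2, 3/2): F = (3.6250, -5.1250).
Jacobian J = [[-2·s - t^2 - 2·t, -2·s·t - 2·s + 2·t], [2·s·t - 4·s, s^2]].
At the point, J = [[-4.2500, 5.5000], [0.5000, 0.2500]] (det J = -3.8125).
Solving J·Δ = −F gives Δ = (7.6311, 5.2377).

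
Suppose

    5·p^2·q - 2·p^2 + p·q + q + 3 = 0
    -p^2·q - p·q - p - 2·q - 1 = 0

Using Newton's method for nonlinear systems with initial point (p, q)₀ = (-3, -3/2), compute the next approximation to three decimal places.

At (-3, -3/2): F = (-79.500, 14.000).
Jacobian J = [[10·p·q - 4·p + q, 5·p^2 + p + 1], [-2·p·q - q - 1, -p^2 - p - 2]].
At the point, J = [[55.500, 43.000], [-8.500, -8.000]] (det J = -78.500).
Solving J·Δ = −F gives Δ = (0.433, 1.290).
Then the next iterate is (p, q)₁ = (-2.567, -0.210).

(-2.567, -0.210)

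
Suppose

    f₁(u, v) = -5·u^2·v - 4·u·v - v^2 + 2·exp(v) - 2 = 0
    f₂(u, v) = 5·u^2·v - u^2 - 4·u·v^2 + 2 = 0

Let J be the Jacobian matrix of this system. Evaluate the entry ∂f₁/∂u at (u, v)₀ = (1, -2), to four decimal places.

28.0000

∂f₁/∂u = -10·u·v - 4·v.
At (1, -2) this is 28.0000.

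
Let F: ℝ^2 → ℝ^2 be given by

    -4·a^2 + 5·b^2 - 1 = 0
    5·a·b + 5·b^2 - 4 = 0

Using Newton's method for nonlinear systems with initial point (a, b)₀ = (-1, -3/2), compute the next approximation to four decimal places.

(-0.6468, -0.8950)

At (-1, -3/2): F = (6.2500, 14.7500).
Jacobian J = [[-8·a, 10·b], [5·b, 5·a + 10·b]].
At the point, J = [[8.0000, -15.0000], [-7.5000, -20.0000]] (det J = -272.5000).
Solving J·Δ = −F gives Δ = (0.3532, 0.6050).
Then the next iterate is (a, b)₁ = (-0.6468, -0.8950).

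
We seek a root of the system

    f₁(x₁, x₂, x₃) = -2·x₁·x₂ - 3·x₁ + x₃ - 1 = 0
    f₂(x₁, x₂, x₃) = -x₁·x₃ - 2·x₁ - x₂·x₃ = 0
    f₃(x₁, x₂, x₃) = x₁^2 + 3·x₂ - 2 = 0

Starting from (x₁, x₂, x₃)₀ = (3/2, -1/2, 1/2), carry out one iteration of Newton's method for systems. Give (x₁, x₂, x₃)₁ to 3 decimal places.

At (3/2, -1/2, 1/2): F = (-3.500, -3.500, -1.250).
Jacobian J = [[-2·x₂ - 3, -2·x₁, 1], [-x₃ - 2, -x₃, -x₁ - x₂], [2·x₁, 3, 0]].
At the point, J = [[-2.000, -3.000, 1.000], [-2.500, -0.500, -1.000], [3.000, 3.000, 0.000]] (det J = -3.000).
Solving J·Δ = −F gives Δ = (-8.458, 8.875, 13.208).
Then the next iterate is (x₁, x₂, x₃)₁ = (-6.958, 8.375, 13.708).

(-6.958, 8.375, 13.708)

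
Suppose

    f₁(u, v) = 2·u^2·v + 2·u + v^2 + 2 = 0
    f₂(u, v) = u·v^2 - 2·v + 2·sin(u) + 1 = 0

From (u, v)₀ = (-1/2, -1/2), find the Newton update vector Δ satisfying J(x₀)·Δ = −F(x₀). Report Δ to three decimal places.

At (-1/2, -1/2): F = (1.000, 0.91615).
Jacobian J = [[4·u·v + 2, 2·u^2 + 2·v], [v^2 + 2·cos(u), 2·u·v - 2]].
At the point, J = [[3.000, -0.500], [2.00517, -1.500]] (det J = -3.49742).
Solving J·Δ = −F gives Δ = (-0.298, 0.213).

(-0.298, 0.213)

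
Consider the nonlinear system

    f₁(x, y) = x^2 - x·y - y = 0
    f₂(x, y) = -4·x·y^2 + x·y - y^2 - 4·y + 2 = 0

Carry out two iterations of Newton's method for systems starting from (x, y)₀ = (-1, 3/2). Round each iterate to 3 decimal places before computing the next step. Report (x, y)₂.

At (-1, 3/2): F = (1.000, 1.250).
Jacobian J = [[2·x - y, -x - 1], [-4·y^2 + y, -8·x·y + x - 2·y - 4]].
At the point, J = [[-3.500, 0.000], [-7.500, 4.000]] (det J = -14.000).
Solving J·Δ = −F gives Δ = (0.286, 0.223).
Then the next iterate is (x, y)₁ = (-0.714, 1.723).
Round to (-0.714, 1.723) and repeat: F = (0.01702, -0.61226), J = [[-3.151, -0.286], [-10.15192, 1.68178]].
Δ = (-0.018, 0.256), so (x, y)₂ = (-0.732, 1.979).

(-0.732, 1.979)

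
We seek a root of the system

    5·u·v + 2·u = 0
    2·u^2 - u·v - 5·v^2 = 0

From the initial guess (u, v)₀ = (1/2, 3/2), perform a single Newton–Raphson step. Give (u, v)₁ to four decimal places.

At (1/2, 3/2): F = (4.7500, -11.5000).
Jacobian J = [[5·v + 2, 5·u], [4·u - v, -u - 10·v]].
At the point, J = [[9.5000, 2.5000], [0.5000, -15.5000]] (det J = -148.5000).
Solving J·Δ = −F gives Δ = (-0.3022, -0.7517).
Then the next iterate is (u, v)₁ = (0.1978, 0.7483).

(0.1978, 0.7483)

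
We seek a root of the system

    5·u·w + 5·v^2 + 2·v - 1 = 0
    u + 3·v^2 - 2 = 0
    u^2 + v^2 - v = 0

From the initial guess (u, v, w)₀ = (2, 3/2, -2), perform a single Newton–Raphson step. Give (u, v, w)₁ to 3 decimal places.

(1.140, 0.846, -1.073)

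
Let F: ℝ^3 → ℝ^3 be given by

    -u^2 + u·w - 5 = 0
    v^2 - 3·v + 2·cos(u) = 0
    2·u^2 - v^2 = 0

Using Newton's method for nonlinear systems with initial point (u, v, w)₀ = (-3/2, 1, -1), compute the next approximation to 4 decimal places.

(-0.7776, 0.5827, -3.8701)

At (-3/2, 1, -1): F = (-5.7500, -1.858526, 3.5000).
Jacobian J = [[-2·u + w, 0, u], [-2·sin(u), 2·v - 3, 0], [4·u, -2·v, 0]].
At the point, J = [[2.0000, 0.0000, -1.5000], [1.994990, -1.0000, 0.0000], [-6.0000, -2.0000, 0.0000]] (det J = 14.984970).
Solving J·Δ = −F gives Δ = (0.7224, -0.4173, -2.8701).
Then the next iterate is (u, v, w)₁ = (-0.7776, 0.5827, -3.8701).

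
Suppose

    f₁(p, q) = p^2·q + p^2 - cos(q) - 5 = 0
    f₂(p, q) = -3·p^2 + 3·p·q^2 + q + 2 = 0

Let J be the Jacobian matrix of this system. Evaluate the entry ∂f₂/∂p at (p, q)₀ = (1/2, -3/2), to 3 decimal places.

3.750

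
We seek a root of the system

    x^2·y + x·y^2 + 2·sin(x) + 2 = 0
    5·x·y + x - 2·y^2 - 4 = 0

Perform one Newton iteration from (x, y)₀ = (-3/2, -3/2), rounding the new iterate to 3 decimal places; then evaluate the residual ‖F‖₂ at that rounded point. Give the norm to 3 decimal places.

2.834

At (-3/2, -3/2): F = (-6.74499, 1.250).
Jacobian J = [[2·x·y + y^2 + 2·cos(x), x^2 + 2·x·y], [5·y + 1, 5·x - 4·y]].
At the point, J = [[6.89147, 6.750], [-6.500, -1.500]] (det J = 33.53779).
Solving J·Δ = −F gives Δ = (-0.050, 1.050).
Then the next iterate is (x, y)₁ = (-1.550, -0.450).
Re-evaluating at (-1.550, -0.450): F = (-1.39457, -2.46750), so ‖F‖₂ = 2.834.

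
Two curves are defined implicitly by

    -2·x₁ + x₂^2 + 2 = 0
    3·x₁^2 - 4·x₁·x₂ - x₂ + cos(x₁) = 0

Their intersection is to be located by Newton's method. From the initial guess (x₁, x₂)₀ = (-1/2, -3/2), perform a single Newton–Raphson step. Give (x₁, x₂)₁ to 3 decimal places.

At (-1/2, -3/2): F = (5.250, 0.12758).
Jacobian J = [[-2, 2·x₂], [6·x₁ - 4·x₂ - sin(x₁), -4·x₁ - 1]].
At the point, J = [[-2.000, -3.000], [3.47943, 1.000]] (det J = 8.43828).
Solving J·Δ = −F gives Δ = (-0.668, 2.195).
Then the next iterate is (x₁, x₂)₁ = (-1.168, 0.695).

(-1.168, 0.695)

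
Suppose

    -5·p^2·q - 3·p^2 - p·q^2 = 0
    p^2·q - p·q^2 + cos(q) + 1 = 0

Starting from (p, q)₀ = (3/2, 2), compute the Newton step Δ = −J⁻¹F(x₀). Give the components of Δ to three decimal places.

(-0.632, -0.468)

At (3/2, 2): F = (-35.250, -0.91615).
Jacobian J = [[-10·p·q - 6·p - q^2, -5·p^2 - 2·p·q], [2·p·q - q^2, p^2 - 2·p·q - sin(q)]].
At the point, J = [[-43.000, -17.250], [2.000, -4.65930]] (det J = 234.84979).
Solving J·Δ = −F gives Δ = (-0.632, -0.468).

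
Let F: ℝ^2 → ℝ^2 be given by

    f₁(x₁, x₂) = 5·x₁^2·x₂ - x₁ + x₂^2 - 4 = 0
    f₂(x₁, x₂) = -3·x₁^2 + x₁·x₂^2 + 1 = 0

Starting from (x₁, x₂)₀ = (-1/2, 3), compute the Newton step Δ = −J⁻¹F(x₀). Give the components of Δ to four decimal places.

(0.0785, -1.1026)

At (-1/2, 3): F = (9.2500, -4.2500).
Jacobian J = [[10·x₁·x₂ - 1, 5·x₁^2 + 2·x₂], [-6·x₁ + x₂^2, 2·x₁·x₂]].
At the point, J = [[-16.0000, 7.2500], [12.0000, -3.0000]] (det J = -39.0000).
Solving J·Δ = −F gives Δ = (0.0785, -1.1026).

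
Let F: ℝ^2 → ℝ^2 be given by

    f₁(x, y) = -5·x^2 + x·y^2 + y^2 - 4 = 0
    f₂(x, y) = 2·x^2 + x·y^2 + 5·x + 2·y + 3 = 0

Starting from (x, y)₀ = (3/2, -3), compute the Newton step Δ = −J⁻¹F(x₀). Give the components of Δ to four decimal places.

(-0.8385, 0.8187)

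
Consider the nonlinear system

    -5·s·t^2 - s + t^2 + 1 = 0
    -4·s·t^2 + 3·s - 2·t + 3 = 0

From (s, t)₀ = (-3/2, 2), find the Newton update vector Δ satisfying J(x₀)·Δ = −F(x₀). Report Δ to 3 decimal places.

At (-3/2, 2): F = (36.500, 18.500).
Jacobian J = [[-5·t^2 - 1, -10·s·t + 2·t], [-4·t^2 + 3, -8·s·t - 2]].
At the point, J = [[-21.000, 34.000], [-13.000, 22.000]] (det J = -20.000).
Solving J·Δ = −F gives Δ = (8.700, 4.300).

(8.700, 4.300)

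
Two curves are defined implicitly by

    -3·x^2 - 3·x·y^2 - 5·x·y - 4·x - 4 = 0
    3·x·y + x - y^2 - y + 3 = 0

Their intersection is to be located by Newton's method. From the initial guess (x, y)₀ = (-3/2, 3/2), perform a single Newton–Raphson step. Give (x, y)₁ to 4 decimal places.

At (-3/2, 3/2): F = (16.6250, -9.0000).
Jacobian J = [[-6·x - 3·y^2 - 5·y - 4, -6·x·y - 5·x], [3·y + 1, 3·x - 2·y - 1]].
At the point, J = [[-9.2500, 21.0000], [5.5000, -8.5000]] (det J = -36.8750).
Solving J·Δ = −F gives Δ = (1.2932, -0.2220).
Then the next iterate is (x, y)₁ = (-0.2068, 1.2780).

(-0.2068, 1.2780)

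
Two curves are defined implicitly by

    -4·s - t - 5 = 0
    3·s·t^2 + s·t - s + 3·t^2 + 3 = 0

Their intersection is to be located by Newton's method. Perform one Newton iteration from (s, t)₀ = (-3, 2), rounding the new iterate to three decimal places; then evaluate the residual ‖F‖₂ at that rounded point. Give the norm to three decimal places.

4.514

At (-3, 2): F = (5.000, -24.000).
Jacobian J = [[-4, -1], [3·t^2 + t - 1, 6·s·t + s + 6·t]].
At the point, J = [[-4.000, -1.000], [13.000, -27.000]] (det J = 121.000).
Solving J·Δ = −F gives Δ = (1.314, -0.256).
Then the next iterate is (s, t)₁ = (-1.686, 1.744).
Re-evaluating at (-1.686, 1.744): F = (0.000, -4.51387), so ‖F‖₂ = 4.514.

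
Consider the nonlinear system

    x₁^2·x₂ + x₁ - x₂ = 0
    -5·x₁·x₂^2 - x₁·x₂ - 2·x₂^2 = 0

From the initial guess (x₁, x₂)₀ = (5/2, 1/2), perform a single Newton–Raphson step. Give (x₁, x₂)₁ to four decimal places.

At (5/2, 1/2): F = (5.1250, -4.8750).
Jacobian J = [[2·x₁·x₂ + 1, x₁^2 - 1], [-5·x₂^2 - x₂, -10·x₁·x₂ - x₁ - 4·x₂]].
At the point, J = [[3.5000, 5.2500], [-1.7500, -17.0000]] (det J = -50.3125).
Solving J·Δ = −F gives Δ = (-1.2230, -0.1609).
Then the next iterate is (x₁, x₂)₁ = (1.2770, 0.3391).

(1.2770, 0.3391)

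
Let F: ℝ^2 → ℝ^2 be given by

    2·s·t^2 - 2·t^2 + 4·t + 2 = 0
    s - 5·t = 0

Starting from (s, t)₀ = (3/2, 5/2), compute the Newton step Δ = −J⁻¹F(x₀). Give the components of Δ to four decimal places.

(0.1084, -2.1783)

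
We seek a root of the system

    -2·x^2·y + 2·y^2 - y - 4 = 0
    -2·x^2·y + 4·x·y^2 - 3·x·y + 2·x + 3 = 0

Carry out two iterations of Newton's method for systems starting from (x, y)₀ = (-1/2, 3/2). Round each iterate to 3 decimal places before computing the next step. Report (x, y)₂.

(-0.302, 1.740)

At (-1/2, 3/2): F = (-1.750, -1.000).
Jacobian J = [[-4·x·y, -2·x^2 + 4·y - 1], [-4·x·y + 4·y^2 - 3·y + 2, -2·x^2 + 8·x·y - 3·x]].
At the point, J = [[3.000, 4.500], [9.500, -5.000]] (det J = -57.750).
Solving J·Δ = −F gives Δ = (0.229, 0.236).
Then the next iterate is (x, y)₁ = (-0.271, 1.736).
Round to (-0.271, 1.736) and repeat: F = (0.03640, 0.34753), J = [[1.88182, 5.79712], [10.72861, -3.09753]].
Δ = (-0.031, 0.004), so (x, y)₂ = (-0.302, 1.740).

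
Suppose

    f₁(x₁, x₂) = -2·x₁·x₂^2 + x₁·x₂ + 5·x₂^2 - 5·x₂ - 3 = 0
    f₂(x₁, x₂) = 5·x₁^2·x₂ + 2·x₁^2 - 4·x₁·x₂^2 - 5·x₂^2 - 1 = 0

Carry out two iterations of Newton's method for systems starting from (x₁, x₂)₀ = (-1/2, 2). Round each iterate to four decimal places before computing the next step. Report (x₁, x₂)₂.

(-0.7135, 1.2677)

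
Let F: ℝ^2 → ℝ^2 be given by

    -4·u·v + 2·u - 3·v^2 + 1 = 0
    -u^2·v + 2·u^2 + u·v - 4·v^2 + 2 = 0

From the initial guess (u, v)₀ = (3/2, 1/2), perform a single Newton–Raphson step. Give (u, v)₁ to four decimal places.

(0.5014, 0.5278)

At (3/2, 1/2): F = (0.2500, 5.1250).
Jacobian J = [[-4·v + 2, -4·u - 6·v], [-2·u·v + 4·u + v, -u^2 + u - 8·v]].
At the point, J = [[0.0000, -9.0000], [5.0000, -4.7500]] (det J = 45.0000).
Solving J·Δ = −F gives Δ = (-0.9986, 0.0278).
Then the next iterate is (u, v)₁ = (0.5014, 0.5278).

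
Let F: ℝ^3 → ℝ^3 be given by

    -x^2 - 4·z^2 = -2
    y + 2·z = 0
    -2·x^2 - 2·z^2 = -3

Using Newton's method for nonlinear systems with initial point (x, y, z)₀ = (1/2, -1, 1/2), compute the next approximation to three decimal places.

At (1/2, -1, 1/2): F = (0.750, 0.000, 2.000).
Jacobian J = [[-2·x, 0, -8·z], [0, 1, 2], [-4·x, 0, -4·z]].
At the point, J = [[-1.000, 0.000, -4.000], [0.000, 1.000, 2.000], [-2.000, 0.000, -2.000]] (det J = -6.000).
Solving J·Δ = −F gives Δ = (1.083, 0.167, -0.083).
Then the next iterate is (x, y, z)₁ = (1.583, -0.833, 0.417).

(1.583, -0.833, 0.417)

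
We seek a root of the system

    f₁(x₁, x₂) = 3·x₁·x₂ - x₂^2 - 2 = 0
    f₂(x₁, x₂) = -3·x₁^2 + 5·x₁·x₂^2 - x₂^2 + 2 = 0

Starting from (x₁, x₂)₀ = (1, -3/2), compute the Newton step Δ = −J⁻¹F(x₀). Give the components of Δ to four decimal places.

At (1, -3/2): F = (-8.7500, 8.0000).
Jacobian J = [[3·x₂, 3·x₁ - 2·x₂], [-6·x₁ + 5·x₂^2, 10·x₁·x₂ - 2·x₂]].
At the point, J = [[-4.5000, 6.0000], [5.2500, -12.0000]] (det J = 22.5000).
Solving J·Δ = −F gives Δ = (-2.5333, -0.4417).

(-2.5333, -0.4417)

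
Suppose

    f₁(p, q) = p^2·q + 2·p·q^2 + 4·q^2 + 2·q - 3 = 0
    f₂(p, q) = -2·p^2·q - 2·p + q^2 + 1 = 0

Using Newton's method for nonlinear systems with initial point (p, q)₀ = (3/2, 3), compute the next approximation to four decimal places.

At (3/2, 3): F = (72.7500, -6.5000).
Jacobian J = [[2·p·q + 2·q^2, p^2 + 4·p·q + 8·q + 2], [-4·p·q - 2, -2·p^2 + 2·q]].
At the point, J = [[27.0000, 46.2500], [-20.0000, 1.5000]] (det J = 965.5000).
Solving J·Δ = −F gives Δ = (-0.4244, -1.3252).
Then the next iterate is (p, q)₁ = (1.0756, 1.6748).

(1.0756, 1.6748)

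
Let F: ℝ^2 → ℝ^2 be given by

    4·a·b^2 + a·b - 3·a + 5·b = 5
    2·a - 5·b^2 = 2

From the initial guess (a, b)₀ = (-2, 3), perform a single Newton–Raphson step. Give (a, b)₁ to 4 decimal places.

At (-2, 3): F = (-62.0000, -51.0000).
Jacobian J = [[4·b^2 + b - 3, 8·a·b + a + 5], [2, -10·b]].
At the point, J = [[36.0000, -45.0000], [2.0000, -30.0000]] (det J = -990.0000).
Solving J·Δ = −F gives Δ = (-0.4394, -1.7293).
Then the next iterate is (a, b)₁ = (-2.4394, 1.2707).

(-2.4394, 1.2707)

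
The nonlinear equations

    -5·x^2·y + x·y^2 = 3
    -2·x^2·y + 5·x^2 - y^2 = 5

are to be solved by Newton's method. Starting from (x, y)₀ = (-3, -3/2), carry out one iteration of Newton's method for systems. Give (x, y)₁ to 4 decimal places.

At (-3, -3/2): F = (57.7500, 64.7500).
Jacobian J = [[-10·x·y + y^2, -5·x^2 + 2·x·y], [-4·x·y + 10·x, -2·x^2 - 2·y]].
At the point, J = [[-42.7500, -36.0000], [-48.0000, -15.0000]] (det J = -1086.7500).
Solving J·Δ = −F gives Δ = (1.3478, 0.0036).
Then the next iterate is (x, y)₁ = (-1.6522, -1.4964).

(-1.6522, -1.4964)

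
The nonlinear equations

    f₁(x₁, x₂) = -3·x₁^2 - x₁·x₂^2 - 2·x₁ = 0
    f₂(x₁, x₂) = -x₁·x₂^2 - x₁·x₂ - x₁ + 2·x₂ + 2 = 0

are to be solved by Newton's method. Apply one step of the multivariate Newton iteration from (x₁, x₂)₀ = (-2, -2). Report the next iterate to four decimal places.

(-1.3333, -1.5000)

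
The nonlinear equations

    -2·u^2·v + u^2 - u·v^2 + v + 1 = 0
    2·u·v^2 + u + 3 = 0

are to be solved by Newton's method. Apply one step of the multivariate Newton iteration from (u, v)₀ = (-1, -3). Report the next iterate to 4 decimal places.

(-0.6084, -2.2867)

At (-1, -3): F = (14.0000, -16.0000).
Jacobian J = [[-4·u·v + 2·u - v^2, -2·u^2 - 2·u·v + 1], [2·v^2 + 1, 4·u·v]].
At the point, J = [[-23.0000, -7.0000], [19.0000, 12.0000]] (det J = -143.0000).
Solving J·Δ = −F gives Δ = (0.3916, 0.7133).
Then the next iterate is (u, v)₁ = (-0.6084, -2.2867).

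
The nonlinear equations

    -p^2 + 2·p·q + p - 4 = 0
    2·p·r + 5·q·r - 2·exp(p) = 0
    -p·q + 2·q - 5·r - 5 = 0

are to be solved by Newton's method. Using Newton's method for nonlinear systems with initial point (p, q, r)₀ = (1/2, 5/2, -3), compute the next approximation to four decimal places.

At (1/2, 5/2, -3): F = (-1.2500, -43.797443, 13.7500).
Jacobian J = [[-2·p + 2·q + 1, 2·p, 0], [2·r - 2·exp(p), 5·r, 2·p + 5·q], [-q, -p + 2, -5]].
At the point, J = [[5.0000, 1.0000, 0.0000], [-9.297443, -15.0000, 13.5000], [-2.5000, 1.5000, -5.0000]] (det J = 193.512787).
Solving J·Δ = −F gives Δ = (0.5261, -1.3803, 2.0729).
Then the next iterate is (p, q, r)₁ = (1.0261, 1.1197, -0.9271).

(1.0261, 1.1197, -0.9271)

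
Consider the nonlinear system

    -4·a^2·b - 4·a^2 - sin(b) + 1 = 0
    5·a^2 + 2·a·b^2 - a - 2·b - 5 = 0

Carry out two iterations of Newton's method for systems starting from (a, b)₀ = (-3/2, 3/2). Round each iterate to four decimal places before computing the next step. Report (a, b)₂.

At (-3/2, 3/2): F = (-22.497495, -2.0000).
Jacobian J = [[-8·a·b - 8·a, -4·a^2 - cos(b)], [10·a + 2·b^2 - 1, 4·a·b - 2]].
At the point, J = [[30.0000, -9.070737], [-11.5000, -11.0000]] (det J = -434.313478).
Solving J·Δ = −F gives Δ = (0.5280, -0.7339).
Then the next iterate is (a, b)₁ = (-0.9720, 0.7661).
Round to (-0.9720, 0.7661) and repeat: F = (-6.367662, -1.977232), J = [[13.733194, -4.499756], [-9.546182, -4.978597]].
Δ = (0.2048, -0.7899), so (a, b)₂ = (-0.7672, -0.0238).

(-0.7672, -0.0238)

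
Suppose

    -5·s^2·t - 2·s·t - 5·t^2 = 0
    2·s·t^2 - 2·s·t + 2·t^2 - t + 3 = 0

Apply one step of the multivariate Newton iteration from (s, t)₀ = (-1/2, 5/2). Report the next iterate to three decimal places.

(-0.827, 1.140)

At (-1/2, 5/2): F = (-31.875, 9.250).
Jacobian J = [[-10·s·t - 2·t, -5·s^2 - 2·s - 10·t], [2·t^2 - 2·t, 4·s·t - 2·s + 4·t - 1]].
At the point, J = [[7.500, -25.250], [7.500, 5.000]] (det J = 226.875).
Solving J·Δ = −F gives Δ = (-0.327, -1.360).
Then the next iterate is (s, t)₁ = (-0.827, 1.140).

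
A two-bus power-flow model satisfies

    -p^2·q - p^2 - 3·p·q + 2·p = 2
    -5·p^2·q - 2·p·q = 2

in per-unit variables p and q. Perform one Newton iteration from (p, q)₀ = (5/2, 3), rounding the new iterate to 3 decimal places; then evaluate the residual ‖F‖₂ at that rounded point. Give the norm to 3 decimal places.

89.116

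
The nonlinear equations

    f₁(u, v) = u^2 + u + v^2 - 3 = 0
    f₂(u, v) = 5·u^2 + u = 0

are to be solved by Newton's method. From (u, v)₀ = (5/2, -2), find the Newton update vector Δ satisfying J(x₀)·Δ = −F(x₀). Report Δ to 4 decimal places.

(-1.2981, 0.4904)

At (5/2, -2): F = (9.7500, 33.7500).
Jacobian J = [[2·u + 1, 2·v], [10·u + 1, 0]].
At the point, J = [[6.0000, -4.0000], [26.0000, 0.0000]] (det J = 104.0000).
Solving J·Δ = −F gives Δ = (-1.2981, 0.4904).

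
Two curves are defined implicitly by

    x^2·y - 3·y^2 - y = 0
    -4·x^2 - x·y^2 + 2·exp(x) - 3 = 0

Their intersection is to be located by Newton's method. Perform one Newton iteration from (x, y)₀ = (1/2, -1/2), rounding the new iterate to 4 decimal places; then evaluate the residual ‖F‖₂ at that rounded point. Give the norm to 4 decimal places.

2.1575

At (1/2, -1/2): F = (-0.3750, -0.827557).
Jacobian J = [[2·x·y, x^2 - 6·y - 1], [-8·x - y^2 + 2·exp(x), -2·x·y]].
At the point, J = [[-0.5000, 2.2500], [-0.952557, 0.5000]] (det J = 1.893254).
Solving J·Δ = −F gives Δ = (-0.8845, -0.0299).
Then the next iterate is (x, y)₁ = (-0.3845, -0.5299).
Re-evaluating at (-0.3845, -0.5299): F = (-0.390823, -2.121814), so ‖F‖₂ = 2.1575.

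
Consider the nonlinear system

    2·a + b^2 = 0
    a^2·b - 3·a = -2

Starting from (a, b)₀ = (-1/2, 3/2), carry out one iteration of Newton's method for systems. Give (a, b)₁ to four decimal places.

(0.3080, 0.5446)

At (-1/2, 3/2): F = (1.2500, 3.8750).
Jacobian J = [[2, 2·b], [2·a·b - 3, a^2]].
At the point, J = [[2.0000, 3.0000], [-4.5000, 0.2500]] (det J = 14.0000).
Solving J·Δ = −F gives Δ = (0.8080, -0.9554).
Then the next iterate is (a, b)₁ = (0.3080, 0.5446).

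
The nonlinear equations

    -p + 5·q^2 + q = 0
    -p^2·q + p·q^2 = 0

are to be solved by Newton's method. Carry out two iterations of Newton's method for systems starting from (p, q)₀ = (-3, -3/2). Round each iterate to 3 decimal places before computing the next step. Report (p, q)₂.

(-1.533, -0.116)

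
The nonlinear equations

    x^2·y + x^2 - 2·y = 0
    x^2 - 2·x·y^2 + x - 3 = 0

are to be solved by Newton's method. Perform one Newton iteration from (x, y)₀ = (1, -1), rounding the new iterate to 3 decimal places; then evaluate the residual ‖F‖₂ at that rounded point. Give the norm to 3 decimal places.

At (1, -1): F = (2.000, -3.000).
Jacobian J = [[2·x·y + 2·x, x^2 - 2], [2·x - 2·y^2 + 1, -4·x·y]].
At the point, J = [[0.000, -1.000], [1.000, 4.000]] (det J = 1.000).
Solving J·Δ = −F gives Δ = (-5.000, 2.000).
Then the next iterate is (x, y)₁ = (-4.000, 1.000).
Re-evaluating at (-4.000, 1.000): F = (30.000, 17.000), so ‖F‖₂ = 34.482.

34.482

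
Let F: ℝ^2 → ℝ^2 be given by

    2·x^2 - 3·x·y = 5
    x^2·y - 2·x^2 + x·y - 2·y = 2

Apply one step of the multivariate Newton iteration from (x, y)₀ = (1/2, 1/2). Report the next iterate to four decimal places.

(1.3824, -2.7059)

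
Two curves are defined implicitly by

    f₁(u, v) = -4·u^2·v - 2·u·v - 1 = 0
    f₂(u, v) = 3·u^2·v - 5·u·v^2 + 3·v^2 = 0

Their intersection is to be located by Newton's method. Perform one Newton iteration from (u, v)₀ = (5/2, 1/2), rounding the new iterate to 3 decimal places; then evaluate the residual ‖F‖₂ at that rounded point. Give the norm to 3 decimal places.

5.113

At (5/2, 1/2): F = (-16.000, 7.000).
Jacobian J = [[-8·u·v - 2·v, -4·u^2 - 2·u], [6·u·v - 5·v^2, 3·u^2 - 10·u·v + 6·v]].
At the point, J = [[-11.000, -30.000], [6.250, 9.250]] (det J = 85.750).
Solving J·Δ = −F gives Δ = (-0.723, -0.268).
Then the next iterate is (u, v)₁ = (1.777, 0.232).
Re-evaluating at (1.777, 0.232): F = (-4.75490, 1.88103), so ‖F‖₂ = 5.113.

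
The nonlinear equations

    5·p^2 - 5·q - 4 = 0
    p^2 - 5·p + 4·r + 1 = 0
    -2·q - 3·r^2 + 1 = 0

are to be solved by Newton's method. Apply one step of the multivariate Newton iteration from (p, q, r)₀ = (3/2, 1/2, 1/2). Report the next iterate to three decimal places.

At (3/2, 1/2, 1/2): F = (4.750, -2.250, -0.750).
Jacobian J = [[10·p, -5, 0], [2·p - 5, 0, 4], [0, -2, -6·r]].
At the point, J = [[15.000, -5.000, 0.000], [-2.000, 0.000, 4.000], [0.000, -2.000, -3.000]] (det J = 150.000).
Solving J·Δ = −F gives Δ = (-0.578, -0.785, 0.273).
Then the next iterate is (p, q, r)₁ = (0.922, -0.285, 0.773).

(0.922, -0.285, 0.773)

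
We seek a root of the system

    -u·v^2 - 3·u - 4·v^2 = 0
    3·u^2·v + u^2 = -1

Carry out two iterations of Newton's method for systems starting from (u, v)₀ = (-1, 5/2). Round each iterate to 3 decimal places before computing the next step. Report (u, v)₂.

(-0.295, 0.659)

At (-1, 5/2): F = (-15.750, 9.500).
Jacobian J = [[-v^2 - 3, -2·u·v - 8·v], [6·u·v + 2·u, 3·u^2]].
At the point, J = [[-9.250, -15.000], [-17.000, 3.000]] (det J = -282.750).
Solving J·Δ = −F gives Δ = (0.337, -1.258).
Then the next iterate is (u, v)₁ = (-0.663, 1.242).
Round to (-0.663, 1.242) and repeat: F = (-3.15854, 3.07740), J = [[-4.54256, -8.28911], [-6.26668, 1.31871]].
Δ = (0.368, -0.583), so (u, v)₂ = (-0.295, 0.659).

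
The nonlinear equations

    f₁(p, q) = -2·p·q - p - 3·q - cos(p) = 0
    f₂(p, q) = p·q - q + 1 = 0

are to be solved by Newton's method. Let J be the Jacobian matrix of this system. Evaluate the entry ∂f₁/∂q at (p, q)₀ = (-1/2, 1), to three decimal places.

∂f₁/∂q = -2·p - 3.
At (-1/2, 1) this is -2.000.

-2.000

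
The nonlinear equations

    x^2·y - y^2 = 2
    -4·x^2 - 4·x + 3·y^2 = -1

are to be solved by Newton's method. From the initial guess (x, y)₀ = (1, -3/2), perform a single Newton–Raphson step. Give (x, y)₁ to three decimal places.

(0.297, -0.590)

At (1, -3/2): F = (-5.750, -0.250).
Jacobian J = [[2·x·y, x^2 - 2·y], [-8·x - 4, 6·y]].
At the point, J = [[-3.000, 4.000], [-12.000, -9.000]] (det J = 75.000).
Solving J·Δ = −F gives Δ = (-0.703, 0.910).
Then the next iterate is (x, y)₁ = (0.297, -0.590).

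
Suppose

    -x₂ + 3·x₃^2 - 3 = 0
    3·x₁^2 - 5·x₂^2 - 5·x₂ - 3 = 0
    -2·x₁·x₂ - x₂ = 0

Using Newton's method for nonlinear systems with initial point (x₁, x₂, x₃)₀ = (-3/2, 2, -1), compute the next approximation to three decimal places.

(-1.097, 0.805, -1.134)

At (-3/2, 2, -1): F = (-2.000, -26.250, 4.000).
Jacobian J = [[0, -1, 6·x₃], [6·x₁, -10·x₂ - 5, 0], [-2·x₂, -2·x₁ - 1, 0]].
At the point, J = [[0.000, -1.000, -6.000], [-9.000, -25.000, 0.000], [-4.000, 2.000, 0.000]] (det J = 708.000).
Solving J·Δ = −F gives Δ = (0.403, -1.195, -0.134).
Then the next iterate is (x₁, x₂, x₃)₁ = (-1.097, 0.805, -1.134).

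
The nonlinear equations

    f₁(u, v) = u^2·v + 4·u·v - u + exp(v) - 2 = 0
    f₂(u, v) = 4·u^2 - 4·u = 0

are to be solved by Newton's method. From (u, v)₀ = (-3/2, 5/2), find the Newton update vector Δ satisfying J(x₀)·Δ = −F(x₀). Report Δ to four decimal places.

At (-3/2, 5/2): F = (2.307494, 15.0000).
Jacobian J = [[2·u·v + 4·v - 1, u^2 + 4·u + exp(v)], [8·u - 4, 0]].
At the point, J = [[1.5000, 8.432494], [-16.0000, 0.0000]] (det J = 134.919903).
Solving J·Δ = −F gives Δ = (0.9375, -0.4404).

(0.9375, -0.4404)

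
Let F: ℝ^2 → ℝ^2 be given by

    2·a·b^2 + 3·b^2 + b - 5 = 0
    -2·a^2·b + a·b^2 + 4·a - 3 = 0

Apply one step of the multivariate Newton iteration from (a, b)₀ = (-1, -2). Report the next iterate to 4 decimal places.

At (-1, -2): F = (-3.0000, -7.0000).
Jacobian J = [[2·b^2, 4·a·b + 6·b + 1], [-4·a·b + b^2 + 4, -2·a^2 + 2·a·b]].
At the point, J = [[8.0000, -3.0000], [0.0000, 2.0000]] (det J = 16.0000).
Solving J·Δ = −F gives Δ = (1.6875, 3.5000).
Then the next iterate is (a, b)₁ = (0.6875, 1.5000).

(0.6875, 1.5000)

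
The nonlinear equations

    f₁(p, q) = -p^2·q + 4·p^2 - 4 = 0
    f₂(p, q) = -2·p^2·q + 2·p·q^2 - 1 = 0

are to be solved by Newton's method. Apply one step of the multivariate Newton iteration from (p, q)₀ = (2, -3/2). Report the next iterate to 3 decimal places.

(1.251, -1.118)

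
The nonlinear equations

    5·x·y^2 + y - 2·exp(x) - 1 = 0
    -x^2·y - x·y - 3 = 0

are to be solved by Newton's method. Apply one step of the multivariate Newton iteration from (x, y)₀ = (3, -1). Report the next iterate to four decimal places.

At (3, -1): F = (-27.171074, 9.0000).
Jacobian J = [[5·y^2 - 2·exp(x), 10·x·y + 1], [-2·x·y - y, -x^2 - x]].
At the point, J = [[-35.171074, -29.0000], [7.0000, -12.0000]] (det J = 625.052886).
Solving J·Δ = −F gives Δ = (-0.9392, 0.2021).
Then the next iterate is (x, y)₁ = (2.0608, -0.7979).

(2.0608, -0.7979)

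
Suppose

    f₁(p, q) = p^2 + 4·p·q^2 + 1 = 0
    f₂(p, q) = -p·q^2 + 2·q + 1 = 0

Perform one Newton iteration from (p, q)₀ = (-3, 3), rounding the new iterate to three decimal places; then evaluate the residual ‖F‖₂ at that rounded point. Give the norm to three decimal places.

At (-3, 3): F = (-98.000, 34.000).
Jacobian J = [[2·p + 4·q^2, 8·p·q], [-q^2, -2·p·q + 2]].
At the point, J = [[30.000, -72.000], [-9.000, 20.000]] (det J = -48.000).
Solving J·Δ = −F gives Δ = (10.167, 2.875).
Then the next iterate is (p, q)₁ = (7.167, 5.875).
Re-evaluating at (7.167, 5.875): F = (1041.85983, -234.62348), so ‖F‖₂ = 1067.951.

1067.951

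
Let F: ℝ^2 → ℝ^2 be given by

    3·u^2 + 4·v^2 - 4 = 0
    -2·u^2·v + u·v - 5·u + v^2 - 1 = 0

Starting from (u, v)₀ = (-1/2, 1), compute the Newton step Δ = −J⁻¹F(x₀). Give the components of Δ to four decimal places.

(0.8654, 0.2308)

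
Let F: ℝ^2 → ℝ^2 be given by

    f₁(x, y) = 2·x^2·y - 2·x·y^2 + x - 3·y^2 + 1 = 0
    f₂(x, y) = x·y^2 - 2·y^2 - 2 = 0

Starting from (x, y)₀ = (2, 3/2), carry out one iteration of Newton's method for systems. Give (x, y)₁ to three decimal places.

At (2, 3/2): F = (-0.750, -2.000).
Jacobian J = [[4·x·y - 2·y^2 + 1, 2·x^2 - 4·x·y - 6·y], [y^2, 2·x·y - 4·y]].
At the point, J = [[8.500, -13.000], [2.250, 0.000]] (det J = 29.250).
Solving J·Δ = −F gives Δ = (0.889, 0.524).
Then the next iterate is (x, y)₁ = (2.889, 2.024).

(2.889, 2.024)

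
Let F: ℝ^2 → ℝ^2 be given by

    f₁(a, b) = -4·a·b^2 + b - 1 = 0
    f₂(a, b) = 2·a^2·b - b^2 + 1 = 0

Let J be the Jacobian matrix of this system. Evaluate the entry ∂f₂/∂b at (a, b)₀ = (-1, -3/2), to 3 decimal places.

∂f₂/∂b = 2·a^2 - 2·b.
At (-1, -3/2) this is 5.000.

5.000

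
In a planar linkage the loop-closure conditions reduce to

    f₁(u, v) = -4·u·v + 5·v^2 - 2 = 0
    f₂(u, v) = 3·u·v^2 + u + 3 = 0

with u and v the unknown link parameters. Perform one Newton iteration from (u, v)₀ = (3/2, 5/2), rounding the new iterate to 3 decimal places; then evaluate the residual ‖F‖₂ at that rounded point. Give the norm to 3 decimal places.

At (3/2, 5/2): F = (14.250, 32.625).
Jacobian J = [[-4·v, -4·u + 10·v], [3·v^2 + 1, 6·u·v]].
At the point, J = [[-10.000, 19.000], [19.750, 22.500]] (det J = -600.250).
Solving J·Δ = −F gives Δ = (-0.499, -1.012).
Then the next iterate is (u, v)₁ = (1.001, 1.488).
Re-evaluating at (1.001, 1.488): F = (3.11277, 10.65007), so ‖F‖₂ = 11.096.

11.096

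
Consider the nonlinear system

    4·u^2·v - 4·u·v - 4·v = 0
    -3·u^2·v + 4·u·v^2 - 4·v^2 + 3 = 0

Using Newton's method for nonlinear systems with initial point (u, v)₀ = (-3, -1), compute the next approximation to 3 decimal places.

(-1.894, -0.704)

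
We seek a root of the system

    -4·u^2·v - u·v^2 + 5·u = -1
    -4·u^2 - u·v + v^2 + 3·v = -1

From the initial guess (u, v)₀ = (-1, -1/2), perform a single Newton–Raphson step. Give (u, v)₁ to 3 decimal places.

At (-1, -1/2): F = (-1.750, -4.750).
Jacobian J = [[-8·u·v - v^2 + 5, -4·u^2 - 2·u·v], [-8·u - v, -u + 2·v + 3]].
At the point, J = [[0.750, -5.000], [8.500, 3.000]] (det J = 44.750).
Solving J·Δ = −F gives Δ = (0.648, -0.253).
Then the next iterate is (u, v)₁ = (-0.352, -0.753).

(-0.352, -0.753)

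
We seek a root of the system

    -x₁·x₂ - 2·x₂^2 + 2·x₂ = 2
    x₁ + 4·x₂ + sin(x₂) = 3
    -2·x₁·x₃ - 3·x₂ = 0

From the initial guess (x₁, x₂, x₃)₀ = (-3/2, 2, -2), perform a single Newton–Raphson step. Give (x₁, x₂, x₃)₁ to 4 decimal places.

(1.9075, -0.1811, -4.7245)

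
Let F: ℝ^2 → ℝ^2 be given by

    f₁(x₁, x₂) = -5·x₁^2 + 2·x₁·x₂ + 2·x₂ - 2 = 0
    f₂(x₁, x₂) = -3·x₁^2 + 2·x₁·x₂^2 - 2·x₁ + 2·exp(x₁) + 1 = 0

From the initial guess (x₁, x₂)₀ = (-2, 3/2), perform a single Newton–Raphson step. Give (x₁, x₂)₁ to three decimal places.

(-0.910, 1.530)

At (-2, 3/2): F = (-25.000, -15.72933).
Jacobian J = [[-10·x₁ + 2·x₂, 2·x₁ + 2], [-6·x₁ + 2·x₂^2 + 2·exp(x₁) - 2, 4·x₁·x₂]].
At the point, J = [[23.000, -2.000], [14.77067, -12.000]] (det J = -246.45866).
Solving J·Δ = −F gives Δ = (1.090, 0.030).
Then the next iterate is (x₁, x₂)₁ = (-0.910, 1.530).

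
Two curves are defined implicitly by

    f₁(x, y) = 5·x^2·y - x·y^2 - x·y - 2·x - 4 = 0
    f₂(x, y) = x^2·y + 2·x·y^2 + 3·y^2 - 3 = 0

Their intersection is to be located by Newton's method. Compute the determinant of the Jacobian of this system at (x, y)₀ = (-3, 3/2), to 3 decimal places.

256.500

J = [[10·x·y - y^2 - y - 2, 5·x^2 - 2·x·y - x], [2·x·y + 2·y^2, x^2 + 4·x·y + 6·y]].
At the point, J = [[-50.750, 57.000], [-4.500, 0.000]].
det J = 256.500.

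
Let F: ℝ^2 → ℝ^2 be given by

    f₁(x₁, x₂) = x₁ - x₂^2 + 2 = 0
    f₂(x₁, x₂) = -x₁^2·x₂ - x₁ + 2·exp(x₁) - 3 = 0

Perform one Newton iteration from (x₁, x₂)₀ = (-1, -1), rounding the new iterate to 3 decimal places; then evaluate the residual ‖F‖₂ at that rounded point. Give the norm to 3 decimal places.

0.009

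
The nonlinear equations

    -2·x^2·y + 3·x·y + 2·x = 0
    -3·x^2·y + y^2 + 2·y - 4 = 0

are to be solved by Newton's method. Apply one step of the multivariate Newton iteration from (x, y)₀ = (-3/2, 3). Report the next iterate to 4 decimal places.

At (-3/2, 3): F = (-30.0000, -9.2500).
Jacobian J = [[-4·x·y + 3·y + 2, -2·x^2 + 3·x], [-6·x·y, -3·x^2 + 2·y + 2]].
At the point, J = [[29.0000, -9.0000], [27.0000, 1.2500]] (det J = 279.2500).
Solving J·Δ = −F gives Δ = (0.4324, -1.9400).
Then the next iterate is (x, y)₁ = (-1.0676, 1.0600).

(-1.0676, 1.0600)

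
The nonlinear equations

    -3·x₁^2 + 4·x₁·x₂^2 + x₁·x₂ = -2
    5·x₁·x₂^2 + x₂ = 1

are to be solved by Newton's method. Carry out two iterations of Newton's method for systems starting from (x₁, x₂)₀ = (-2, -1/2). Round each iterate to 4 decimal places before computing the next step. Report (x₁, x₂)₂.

At (-2, -1/2): F = (-11.0000, -4.0000).
Jacobian J = [[-6·x₁ + 4·x₂^2 + x₂, 8·x₁·x₂ + x₁], [5·x₂^2, 10·x₁·x₂ + 1]].
At the point, J = [[12.5000, 6.0000], [1.2500, 11.0000]] (det J = 130.0000).
Solving J·Δ = −F gives Δ = (0.7462, 0.2788).
Then the next iterate is (x₁, x₂)₁ = (-1.2538, -0.2212).
Round to (-1.2538, -0.2212) and repeat: F = (-2.684094, -1.527939), J = [[7.497318, 0.964924], [0.244647, 3.773406]].
Δ = (0.3085, 0.3849), so (x₁, x₂)₂ = (-0.9453, 0.1637).

(-0.9453, 0.1637)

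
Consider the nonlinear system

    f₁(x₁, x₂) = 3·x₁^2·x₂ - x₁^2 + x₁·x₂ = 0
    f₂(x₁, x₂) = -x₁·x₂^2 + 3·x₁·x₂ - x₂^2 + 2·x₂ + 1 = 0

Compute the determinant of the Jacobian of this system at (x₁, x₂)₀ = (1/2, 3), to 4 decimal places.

-60.5000

J = [[6·x₁·x₂ - 2·x₁ + x₂, 3·x₁^2 + x₁], [-x₂^2 + 3·x₂, -2·x₁·x₂ + 3·x₁ - 2·x₂ + 2]].
At the point, J = [[11.0000, 1.2500], [0.0000, -5.5000]].
det J = -60.5000.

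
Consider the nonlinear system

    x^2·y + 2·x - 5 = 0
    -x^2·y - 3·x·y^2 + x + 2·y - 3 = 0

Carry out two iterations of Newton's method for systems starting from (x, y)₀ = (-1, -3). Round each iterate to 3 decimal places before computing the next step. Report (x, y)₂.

(-3.248, -16.923)

At (-1, -3): F = (-10.000, 20.000).
Jacobian J = [[2·x·y + 2, x^2], [-2·x·y - 3·y^2 + 1, -x^2 - 6·x·y + 2]].
At the point, J = [[8.000, 1.000], [-32.000, -17.000]] (det J = -104.000).
Solving J·Δ = −F gives Δ = (1.442, -1.538).
Then the next iterate is (x, y)₁ = (0.442, -4.538).
Round to (0.442, -4.538) and repeat: F = (-5.00256, -38.05434), J = [[-2.01159, 0.19536], [-56.76874, 13.83941]].
Δ = (-3.690, -12.385), so (x, y)₂ = (-3.248, -16.923).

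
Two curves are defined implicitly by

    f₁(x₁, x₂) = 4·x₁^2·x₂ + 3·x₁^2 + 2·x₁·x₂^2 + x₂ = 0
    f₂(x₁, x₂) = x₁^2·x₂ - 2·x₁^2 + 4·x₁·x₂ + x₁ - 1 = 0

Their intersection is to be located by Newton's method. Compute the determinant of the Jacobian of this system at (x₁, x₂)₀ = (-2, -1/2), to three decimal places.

J = [[8·x₁·x₂ + 6·x₁ + 2·x₂^2, 4·x₁^2 + 4·x₁·x₂ + 1], [2·x₁·x₂ - 4·x₁ + 4·x₂ + 1, x₁^2 + 4·x₁]].
At the point, J = [[-3.500, 21.000], [9.000, -4.000]].
det J = -175.000.

-175.000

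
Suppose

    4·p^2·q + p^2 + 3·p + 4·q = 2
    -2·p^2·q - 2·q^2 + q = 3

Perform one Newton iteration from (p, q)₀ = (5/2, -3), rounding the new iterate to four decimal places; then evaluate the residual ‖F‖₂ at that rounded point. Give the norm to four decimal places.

17.7933

At (5/2, -3): F = (-75.2500, 13.5000).
Jacobian J = [[8·p·q + 2·p + 3, 4·p^2 + 4], [-4·p·q, -2·p^2 - 4·q + 1]].
At the point, J = [[-52.0000, 29.0000], [30.0000, 0.5000]] (det J = -896.0000).
Solving J·Δ = −F gives Δ = (-0.4789, 1.7360).
Then the next iterate is (p, q)₁ = (2.0211, -1.2640).
Re-evaluating at (2.0211, -1.2640): F = (-17.560832, 2.867097), so ‖F‖₂ = 17.7933.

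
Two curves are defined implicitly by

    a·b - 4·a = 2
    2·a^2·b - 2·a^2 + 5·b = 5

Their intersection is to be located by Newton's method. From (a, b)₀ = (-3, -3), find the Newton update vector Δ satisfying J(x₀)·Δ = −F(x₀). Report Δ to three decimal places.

(9.471, -15.765)

At (-3, -3): F = (19.000, -92.000).
Jacobian J = [[b - 4, a], [4·a·b - 4·a, 2·a^2 + 5]].
At the point, J = [[-7.000, -3.000], [48.000, 23.000]] (det J = -17.000).
Solving J·Δ = −F gives Δ = (9.471, -15.765).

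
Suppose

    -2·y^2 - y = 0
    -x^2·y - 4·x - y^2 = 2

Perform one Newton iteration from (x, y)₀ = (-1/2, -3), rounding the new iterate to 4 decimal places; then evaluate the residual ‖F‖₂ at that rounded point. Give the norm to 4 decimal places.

4.1920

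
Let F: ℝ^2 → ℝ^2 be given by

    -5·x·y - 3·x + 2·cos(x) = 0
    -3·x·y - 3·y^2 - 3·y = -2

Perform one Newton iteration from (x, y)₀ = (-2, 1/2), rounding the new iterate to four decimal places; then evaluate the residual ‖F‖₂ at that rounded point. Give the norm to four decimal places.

At (-2, 1/2): F = (10.167706, 2.7500).
Jacobian J = [[-5·y - 2·sin(x) - 3, -5·x], [-3·y, -3·x - 6·y - 3]].
At the point, J = [[-3.681405, 10.0000], [-1.5000, 0.0000]] (det J = 15.0000).
Solving J·Δ = −F gives Δ = (1.8333, -0.3418).
Then the next iterate is (x, y)₁ = (-0.1667, 0.1582).
Re-evaluating at (-0.1667, 0.1582): F = (2.604235, 1.529434), so ‖F‖₂ = 3.0201.

3.0201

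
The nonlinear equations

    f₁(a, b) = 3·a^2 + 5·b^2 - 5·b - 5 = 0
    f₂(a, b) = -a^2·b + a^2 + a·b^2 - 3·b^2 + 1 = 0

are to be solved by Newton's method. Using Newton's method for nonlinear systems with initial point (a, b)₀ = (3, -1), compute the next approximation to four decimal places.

At (3, -1): F = (32.0000, 19.0000).
Jacobian J = [[6·a, 10·b - 5], [-2·a·b + 2·a + b^2, -a^2 + 2·a·b - 6·b]].
At the point, J = [[18.0000, -15.0000], [13.0000, -9.0000]] (det J = 33.0000).
Solving J·Δ = −F gives Δ = (0.0909, 2.2424).
Then the next iterate is (a, b)₁ = (3.0909, 1.2424).

(3.0909, 1.2424)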